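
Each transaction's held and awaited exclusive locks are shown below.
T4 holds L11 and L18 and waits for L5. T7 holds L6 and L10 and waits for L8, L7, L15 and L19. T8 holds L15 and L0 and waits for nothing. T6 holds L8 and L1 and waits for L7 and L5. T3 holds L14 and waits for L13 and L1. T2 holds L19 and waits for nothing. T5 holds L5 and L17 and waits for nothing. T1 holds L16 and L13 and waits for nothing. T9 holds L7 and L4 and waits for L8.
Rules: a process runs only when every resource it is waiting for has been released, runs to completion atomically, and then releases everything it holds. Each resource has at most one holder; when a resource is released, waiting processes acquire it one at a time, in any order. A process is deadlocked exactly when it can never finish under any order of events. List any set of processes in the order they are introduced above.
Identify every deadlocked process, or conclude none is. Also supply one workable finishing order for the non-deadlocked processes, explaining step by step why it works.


Deadlocked set: T7, T6, T3 and T9.
Key observation: along T6 -> T9 -> T6, each member waits on what the next one holds — a deadlock; T7 and T3 wait into the deadlock from upstream.
The rest can finish in the order T2, T1, T8, T5, T4.
Walking it through:
  run T2 (it waits on nothing); releases L19
  run T1 (it waits on nothing); releases L16 and L13
  run T8 (it waits on nothing); releases L15 and L0
  run T5 (it waits on nothing); releases L5 and L17
  T4: everything it awaited (L5) is free; runs, freeing L11 and L18


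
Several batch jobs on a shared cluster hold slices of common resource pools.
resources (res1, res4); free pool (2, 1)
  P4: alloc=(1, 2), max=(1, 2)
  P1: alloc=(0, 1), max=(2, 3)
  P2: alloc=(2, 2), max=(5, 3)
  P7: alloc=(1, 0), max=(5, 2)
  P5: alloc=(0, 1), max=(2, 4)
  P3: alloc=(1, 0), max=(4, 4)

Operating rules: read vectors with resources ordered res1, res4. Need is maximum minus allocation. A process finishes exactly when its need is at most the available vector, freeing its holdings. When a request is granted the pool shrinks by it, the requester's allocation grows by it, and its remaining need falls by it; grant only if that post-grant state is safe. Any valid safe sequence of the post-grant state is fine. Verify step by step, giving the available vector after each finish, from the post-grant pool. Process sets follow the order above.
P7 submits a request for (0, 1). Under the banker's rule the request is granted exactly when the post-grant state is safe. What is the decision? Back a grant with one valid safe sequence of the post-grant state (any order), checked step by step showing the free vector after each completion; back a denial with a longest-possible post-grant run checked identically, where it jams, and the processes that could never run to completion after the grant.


GRANT — the state after the grant stays safe, e.g. via P4, P2, P3, P5, P7, P1.
Key observation: post-grant, (2, 0) remains, and an order beginning with P4 completes everyone.
Verifying the post-grant state step by step:
  pool = (2, 0)
  run P4 (needs (0, 0), free (2, 0)); after release of (1, 2) the pool is (3, 2)
  run P2 (needs (3, 1), free (3, 2)); after release of (2, 2) the pool is (5, 4)
  run P3 (needs (3, 4), free (5, 4)); after release of (1, 0) the pool is (6, 4)
  run P5 (needs (2, 3), free (6, 4)); after release of (0, 1) the pool is (6, 5)
  run P7 (needs (4, 1), free (6, 5)); after release of (1, 1) the pool is (7, 6)
  run P1 (needs (2, 2), free (7, 6)); after release of (0, 1) the pool is (7, 7)


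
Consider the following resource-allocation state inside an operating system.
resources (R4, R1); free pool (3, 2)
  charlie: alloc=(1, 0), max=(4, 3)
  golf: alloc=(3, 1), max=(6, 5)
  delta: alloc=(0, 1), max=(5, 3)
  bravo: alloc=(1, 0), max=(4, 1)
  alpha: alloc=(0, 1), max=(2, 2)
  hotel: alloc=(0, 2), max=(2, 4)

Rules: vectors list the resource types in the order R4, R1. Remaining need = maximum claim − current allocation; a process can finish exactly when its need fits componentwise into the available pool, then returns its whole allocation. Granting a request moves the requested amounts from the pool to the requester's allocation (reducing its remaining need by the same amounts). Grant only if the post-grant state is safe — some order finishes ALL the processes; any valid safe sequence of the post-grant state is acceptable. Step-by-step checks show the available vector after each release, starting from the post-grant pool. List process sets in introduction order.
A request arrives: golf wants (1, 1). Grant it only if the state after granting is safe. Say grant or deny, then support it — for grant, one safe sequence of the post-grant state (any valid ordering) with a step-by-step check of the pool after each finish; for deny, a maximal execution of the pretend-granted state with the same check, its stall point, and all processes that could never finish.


GRANT. The post-grant state is safe; one safe sequence: alpha, hotel, golf, delta, charlie, bravo.
Key observation: after the grant the pool drops to (2, 1), which still lets alpha finish first and unwind the rest.
Verifying the post-grant state step by step:
  pool = (2, 1)
  alpha: need (2, 1) fits (2, 1); releases (0, 1), pool now (2, 2)
  hotel: need (2, 2) fits (2, 2); releases (0, 2), pool now (2, 4)
  golf: need (2, 3) fits (2, 4); releases (4, 2), pool now (6, 6)
  delta: need (5, 2) fits (6, 6); releases (0, 1), pool now (6, 7)
  charlie: need (3, 3) fits (6, 7); releases (1, 0), pool now (7, 7)
  bravo: need (3, 1) fits (7, 7); releases (1, 0), pool now (8, 7)


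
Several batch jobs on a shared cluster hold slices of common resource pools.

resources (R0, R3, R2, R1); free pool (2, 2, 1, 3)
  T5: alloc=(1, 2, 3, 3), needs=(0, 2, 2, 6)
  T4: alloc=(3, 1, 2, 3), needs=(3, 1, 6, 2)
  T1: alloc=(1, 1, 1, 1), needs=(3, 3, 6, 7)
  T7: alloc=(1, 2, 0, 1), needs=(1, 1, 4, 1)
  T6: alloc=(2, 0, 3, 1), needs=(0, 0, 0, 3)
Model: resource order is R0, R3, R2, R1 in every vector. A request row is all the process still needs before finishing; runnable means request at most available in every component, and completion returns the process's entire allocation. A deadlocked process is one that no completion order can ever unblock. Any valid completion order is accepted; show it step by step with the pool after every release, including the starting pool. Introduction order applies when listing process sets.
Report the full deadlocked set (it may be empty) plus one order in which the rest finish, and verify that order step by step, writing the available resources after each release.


Deadlocked set: T5, T4 and T1.
Key observation: after T6, T7 the pool peaks at (5, 4, 4, 5), and each blocked process is short somewhere: T5 on R1; T4 on R2; T1 on R2, R1.
One completion order for the rest: T6, T7. Check, step by step:
  pool = (2, 2, 1, 3)
  T6: need (0, 0, 0, 3) fits (2, 2, 1, 3); releases (2, 0, 3, 1), pool now (4, 2, 4, 4)
  T7: need (1, 1, 4, 1) fits (4, 2, 4, 4); releases (1, 2, 0, 1), pool now (5, 4, 4, 5)
The blocked processes can never fit:
  blocked: T5 wants (0, 2, 2, 6), pool (5, 4, 4, 5) — not enough R1
  blocked: T4 wants (3, 1, 6, 2), pool (5, 4, 4, 5) — not enough R2
  blocked: T1 wants (3, 3, 6, 7), pool (5, 4, 4, 5) — not enough R2 and R1


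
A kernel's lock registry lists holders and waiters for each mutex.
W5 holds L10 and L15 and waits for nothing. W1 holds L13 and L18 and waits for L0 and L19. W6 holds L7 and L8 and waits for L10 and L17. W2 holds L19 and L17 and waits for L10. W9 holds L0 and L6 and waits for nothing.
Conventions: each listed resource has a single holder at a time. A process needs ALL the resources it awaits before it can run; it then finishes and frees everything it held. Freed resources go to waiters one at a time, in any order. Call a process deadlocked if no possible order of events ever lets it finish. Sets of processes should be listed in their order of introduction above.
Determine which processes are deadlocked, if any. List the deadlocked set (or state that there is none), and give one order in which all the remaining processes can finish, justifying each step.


The deadlocked set is empty.
Key observation: every chain of waits terminates; starting from the processes that wait on nothing, all the rest unlock in turn.
The rest can finish in the order W9, W5, W2, W1, W6.
Walking it through:
  W9 waits on nothing -> runs at once and releases L0 and L6
  W5 waits on nothing -> runs at once and releases L10 and L15
  W2: everything it awaited (L10) is free; runs, freeing L19 and L17
  W1: everything it awaited (L0 and L19) is free; runs, freeing L13 and L18
  W6: everything it awaited (L10 and L17) is free; runs, freeing L7 and L8


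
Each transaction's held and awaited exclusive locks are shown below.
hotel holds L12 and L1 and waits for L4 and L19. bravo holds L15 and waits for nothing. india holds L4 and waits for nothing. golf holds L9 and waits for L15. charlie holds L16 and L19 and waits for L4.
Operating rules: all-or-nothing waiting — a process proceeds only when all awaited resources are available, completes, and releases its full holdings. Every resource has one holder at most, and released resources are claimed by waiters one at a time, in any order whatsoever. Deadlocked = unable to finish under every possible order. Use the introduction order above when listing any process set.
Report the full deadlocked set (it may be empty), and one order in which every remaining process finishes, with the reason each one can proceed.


The deadlocked set is empty.
Key observation: although several processes wait, no cycle exists — each chain bottoms out at a free runner.
A valid finishing order for the others: india, bravo, charlie, hotel, golf.
Walking it through:
  india waits on nothing -> runs at once and releases L4
  bravo waits on nothing -> runs at once and releases L15
  run charlie (all its waits — L4 — are resolved); releases L16 and L19
  run hotel (all its waits — L4 and L19 — are resolved); releases L12 and L1
  run golf (all its waits — L15 — are resolved); releases L9


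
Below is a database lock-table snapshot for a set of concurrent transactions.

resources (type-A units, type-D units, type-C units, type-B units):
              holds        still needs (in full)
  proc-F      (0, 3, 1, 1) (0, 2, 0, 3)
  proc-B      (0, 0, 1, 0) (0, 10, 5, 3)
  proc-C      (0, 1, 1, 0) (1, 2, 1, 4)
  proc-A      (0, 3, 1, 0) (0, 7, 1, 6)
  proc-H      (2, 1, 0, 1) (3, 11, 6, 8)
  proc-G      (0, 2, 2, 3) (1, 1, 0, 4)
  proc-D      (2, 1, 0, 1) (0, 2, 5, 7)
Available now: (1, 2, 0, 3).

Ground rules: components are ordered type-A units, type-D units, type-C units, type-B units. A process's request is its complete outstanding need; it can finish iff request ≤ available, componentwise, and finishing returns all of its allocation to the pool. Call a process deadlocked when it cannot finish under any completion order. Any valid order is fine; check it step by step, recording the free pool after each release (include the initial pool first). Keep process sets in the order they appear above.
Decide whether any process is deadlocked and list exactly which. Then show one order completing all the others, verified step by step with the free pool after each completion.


The deadlocked set is empty.
Key observation: no deadlock: proc-F fits now, and the freed resources carry the rest through.
The rest can finish in the order proc-F, proc-G, proc-A, proc-C, proc-B, proc-D, proc-H. Verifying each step:
  pool = (1, 2, 0, 3)
  proc-F needs (0, 2, 0, 3) <= (1, 2, 0, 3) -> finishes; pool += (0, 3, 1, 1) = (1, 5, 1, 4)
  proc-G needs (1, 1, 0, 4) <= (1, 5, 1, 4) -> finishes; pool += (0, 2, 2, 3) = (1, 7, 3, 7)
  proc-A needs (0, 7, 1, 6) <= (1, 7, 3, 7) -> finishes; pool += (0, 3, 1, 0) = (1, 10, 4, 7)
  proc-C needs (1, 2, 1, 4) <= (1, 10, 4, 7) -> finishes; pool += (0, 1, 1, 0) = (1, 11, 5, 7)
  proc-B needs (0, 10, 5, 3) <= (1, 11, 5, 7) -> finishes; pool += (0, 0, 1, 0) = (1, 11, 6, 7)
  proc-D needs (0, 2, 5, 7) <= (1, 11, 6, 7) -> finishes; pool += (2, 1, 0, 1) = (3, 12, 6, 8)
  proc-H needs (3, 11, 6, 8) <= (3, 12, 6, 8) -> finishes; pool += (2, 1, 0, 1) = (5, 13, 6, 9)


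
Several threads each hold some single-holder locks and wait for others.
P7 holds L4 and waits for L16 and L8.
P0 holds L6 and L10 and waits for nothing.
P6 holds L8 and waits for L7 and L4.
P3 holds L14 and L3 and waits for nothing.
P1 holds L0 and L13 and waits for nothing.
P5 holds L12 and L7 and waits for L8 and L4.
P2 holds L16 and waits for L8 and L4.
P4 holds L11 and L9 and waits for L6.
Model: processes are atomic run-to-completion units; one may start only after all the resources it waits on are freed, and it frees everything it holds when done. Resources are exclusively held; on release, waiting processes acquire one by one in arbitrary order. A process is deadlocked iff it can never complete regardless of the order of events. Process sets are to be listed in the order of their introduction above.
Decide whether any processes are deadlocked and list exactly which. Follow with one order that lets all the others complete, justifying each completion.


Deadlocked: P7, P6, P5 and P2.
Key observation: along P7 -> P6 -> P7, each member waits on what the next one holds — a deadlock; P5 and P2 are caught in further circular waits.
A valid finishing order for the others: P1, P0, P3, P4.
Step-by-step check:
  run P1 (it waits on nothing); releases L0 and L13
  run P0 (it waits on nothing); releases L6 and L10
  run P3 (it waits on nothing); releases L14 and L3
  P4: everything it awaited (L6) is free; runs, freeing L11 and L9


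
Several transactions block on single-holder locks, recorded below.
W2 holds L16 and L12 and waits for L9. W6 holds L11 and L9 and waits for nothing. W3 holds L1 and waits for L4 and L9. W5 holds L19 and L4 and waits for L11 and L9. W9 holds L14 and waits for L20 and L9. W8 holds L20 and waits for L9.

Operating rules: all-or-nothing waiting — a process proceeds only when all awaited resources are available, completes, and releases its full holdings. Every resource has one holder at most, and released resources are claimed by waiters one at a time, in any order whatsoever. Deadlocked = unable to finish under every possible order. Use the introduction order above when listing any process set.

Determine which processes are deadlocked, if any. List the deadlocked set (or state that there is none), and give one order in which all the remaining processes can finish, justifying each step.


Nothing here is deadlocked.
Key observation: the wait relation is loop-free; peeling off processes with no waits unwinds the whole state.
The rest can finish in the order W6, W8, W5, W3, W9, W2.
Step-by-step check:
  W6 waits on nothing -> runs at once and releases L11 and L9
  W8: everything it awaited (L9) is free; runs, freeing L20
  W5: everything it awaited (L11 and L9) is free; runs, freeing L19 and L4
  W3: everything it awaited (L4 and L9) is free; runs, freeing L1
  W9: everything it awaited (L20 and L9) is free; runs, freeing L14
  W2: everything it awaited (L9) is free; runs, freeing L16 and L12


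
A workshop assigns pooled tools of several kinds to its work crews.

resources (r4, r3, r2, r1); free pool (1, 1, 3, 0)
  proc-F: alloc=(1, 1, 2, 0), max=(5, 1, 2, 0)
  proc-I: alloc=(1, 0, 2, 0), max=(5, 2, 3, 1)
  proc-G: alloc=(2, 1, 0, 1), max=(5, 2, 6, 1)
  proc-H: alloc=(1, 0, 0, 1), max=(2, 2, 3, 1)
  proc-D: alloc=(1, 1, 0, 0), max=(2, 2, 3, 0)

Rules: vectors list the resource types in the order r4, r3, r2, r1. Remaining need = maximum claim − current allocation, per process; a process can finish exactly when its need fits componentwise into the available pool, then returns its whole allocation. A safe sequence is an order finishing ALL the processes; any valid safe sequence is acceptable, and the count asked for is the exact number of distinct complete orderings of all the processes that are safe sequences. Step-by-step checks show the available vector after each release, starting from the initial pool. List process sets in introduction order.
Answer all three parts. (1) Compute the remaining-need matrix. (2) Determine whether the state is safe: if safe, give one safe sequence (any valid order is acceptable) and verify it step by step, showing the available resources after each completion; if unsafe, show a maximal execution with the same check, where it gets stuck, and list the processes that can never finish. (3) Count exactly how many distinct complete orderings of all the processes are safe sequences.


(1) Outstanding need per process (order r4, r3, r2, r1):
  proc-F: (4, 0, 0, 0)
  proc-I: (4, 2, 1, 1)
  proc-G: (3, 1, 6, 0)
  proc-H: (1, 2, 3, 0)
  proc-D: (1, 1, 3, 0)
(2) UNSAFE.
Key observation: after proc-D, proc-H the pool peaks at (3, 2, 3, 1), and each blocked process is short somewhere: proc-F on r4; proc-I on r4; proc-G on r2.
Going as far as possible: proc-D, proc-H; after that, nothing fits. Step-by-step check:
  pool = (1, 1, 3, 0)
  proc-D needs (1, 1, 3, 0) <= (1, 1, 3, 0) -> finishes; pool += (1, 1, 0, 0) = (2, 2, 3, 0)
  proc-H needs (1, 2, 3, 0) <= (2, 2, 3, 0) -> finishes; pool += (1, 0, 0, 1) = (3, 2, 3, 1)
  proc-F cannot run: need (4, 0, 0, 0) vs free (3, 2, 3, 1) (insufficient r4)
  proc-I cannot run: need (4, 2, 1, 1) vs free (3, 2, 3, 1) (insufficient r4)
  proc-G cannot run: need (3, 1, 6, 0) vs free (3, 2, 3, 1) (insufficient r2)
Permanently blocked: proc-F, proc-I and proc-G.
(3) Exactly 0 of the possible complete orderings are safe sequences.


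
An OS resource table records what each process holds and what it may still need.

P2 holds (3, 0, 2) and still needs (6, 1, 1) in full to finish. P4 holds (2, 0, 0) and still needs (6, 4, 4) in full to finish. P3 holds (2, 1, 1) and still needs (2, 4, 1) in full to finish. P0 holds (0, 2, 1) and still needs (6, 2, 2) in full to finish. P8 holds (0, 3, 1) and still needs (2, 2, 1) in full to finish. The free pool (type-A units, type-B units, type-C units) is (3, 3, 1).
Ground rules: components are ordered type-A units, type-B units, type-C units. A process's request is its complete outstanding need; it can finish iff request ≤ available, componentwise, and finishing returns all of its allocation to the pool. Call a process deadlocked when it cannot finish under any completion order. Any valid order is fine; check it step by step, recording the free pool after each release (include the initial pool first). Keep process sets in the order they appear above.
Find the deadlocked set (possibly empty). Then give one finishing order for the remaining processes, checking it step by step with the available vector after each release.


Deadlocked set: P2, P4 and P0.
Key observation: P8, P3 can finish, but then (5, 7, 3) is all there is, and the blocked group's type-A units demands exceed it.
The rest can finish in the order P8, P3. Walking it through:
  pool = (3, 3, 1)
  P8 needs (2, 2, 1) <= (3, 3, 1) -> finishes; pool += (0, 3, 1) = (3, 6, 2)
  P3 needs (2, 4, 1) <= (3, 6, 2) -> finishes; pool += (2, 1, 1) = (5, 7, 3)
The blocked processes can never fit:
  P2 still needs (6, 1, 1) but only (5, 7, 3) is free — short on type-A units
  P4 still needs (6, 4, 4) but only (5, 7, 3) is free — short on type-A units and type-C units
  P0 still needs (6, 2, 2) but only (5, 7, 3) is free — short on type-A units


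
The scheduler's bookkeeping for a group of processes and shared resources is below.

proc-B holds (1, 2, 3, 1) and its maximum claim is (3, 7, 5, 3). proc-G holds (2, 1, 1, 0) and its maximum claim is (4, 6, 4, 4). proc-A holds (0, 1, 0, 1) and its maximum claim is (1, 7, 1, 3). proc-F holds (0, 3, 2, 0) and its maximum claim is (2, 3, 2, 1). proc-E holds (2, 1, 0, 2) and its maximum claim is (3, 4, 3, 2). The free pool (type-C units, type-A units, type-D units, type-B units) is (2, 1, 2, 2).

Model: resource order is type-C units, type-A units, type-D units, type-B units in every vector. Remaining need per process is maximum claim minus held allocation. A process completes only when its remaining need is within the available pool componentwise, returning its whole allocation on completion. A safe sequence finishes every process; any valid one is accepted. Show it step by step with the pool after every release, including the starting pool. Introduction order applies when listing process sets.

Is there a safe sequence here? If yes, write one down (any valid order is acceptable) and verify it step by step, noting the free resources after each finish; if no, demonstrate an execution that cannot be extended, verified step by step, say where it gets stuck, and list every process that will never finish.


SAFE, for example via the order proc-F, proc-E, proc-B, proc-A, proc-G.
Key observation: proc-F marks the first exact bind of the order: its need (2, 0, 0, 1) fits the free (2, 1, 2, 2) with zero slack on a requested resource.
Verifying each step:
  pool = (2, 1, 2, 2)
  proc-F needs (2, 0, 0, 1) <= (2, 1, 2, 2) -> finishes; pool += (0, 3, 2, 0) = (2, 4, 4, 2)
  proc-E needs (1, 3, 3, 0) <= (2, 4, 4, 2) -> finishes; pool += (2, 1, 0, 2) = (4, 5, 4, 4)
  proc-B needs (2, 5, 2, 2) <= (4, 5, 4, 4) -> finishes; pool += (1, 2, 3, 1) = (5, 7, 7, 5)
  proc-A needs (1, 6, 1, 2) <= (5, 7, 7, 5) -> finishes; pool += (0, 1, 0, 1) = (5, 8, 7, 6)
  proc-G needs (2, 5, 3, 4) <= (5, 8, 7, 6) -> finishes; pool += (2, 1, 1, 0) = (7, 9, 8, 6)


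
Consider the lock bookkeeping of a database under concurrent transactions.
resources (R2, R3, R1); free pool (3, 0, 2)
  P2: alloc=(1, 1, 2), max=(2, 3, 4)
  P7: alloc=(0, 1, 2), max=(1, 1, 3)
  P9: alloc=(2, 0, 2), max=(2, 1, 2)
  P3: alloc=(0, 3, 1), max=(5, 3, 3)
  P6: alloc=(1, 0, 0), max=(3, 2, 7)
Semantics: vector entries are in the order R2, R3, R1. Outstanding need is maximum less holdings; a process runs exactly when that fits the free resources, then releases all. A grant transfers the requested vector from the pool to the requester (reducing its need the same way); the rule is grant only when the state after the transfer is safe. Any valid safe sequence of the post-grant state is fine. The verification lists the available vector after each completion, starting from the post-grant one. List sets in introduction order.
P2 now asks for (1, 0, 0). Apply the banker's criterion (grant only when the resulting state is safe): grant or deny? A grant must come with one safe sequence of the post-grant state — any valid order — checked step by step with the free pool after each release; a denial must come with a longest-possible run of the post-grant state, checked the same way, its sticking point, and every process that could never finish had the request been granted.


DENY: after the grant no complete ordering would exist.
Key observation: after P7, P9 the pool peaks at (4, 1, 6), and each blocked process is short somewhere: P2 on R3; P3 on R2; P6 on R3, R1.
Pretend the grant happened; the run P7, P9 goes as far as possible. Verifying each step:
  pool = (2, 0, 2)
  P7: need (1, 0, 1) fits (2, 0, 2); releases (0, 1, 2), pool now (2, 1, 4)
  P9: need (0, 1, 0) fits (2, 1, 4); releases (2, 0, 2), pool now (4, 1, 6)
  blocked: P2 wants (0, 2, 2), pool (4, 1, 6) — not enough R3
  blocked: P3 wants (5, 0, 2), pool (4, 1, 6) — not enough R2
  blocked: P6 wants (2, 2, 7), pool (4, 1, 6) — not enough R3 and R1
Had the request been granted, P2, P3 and P6 could never finish.


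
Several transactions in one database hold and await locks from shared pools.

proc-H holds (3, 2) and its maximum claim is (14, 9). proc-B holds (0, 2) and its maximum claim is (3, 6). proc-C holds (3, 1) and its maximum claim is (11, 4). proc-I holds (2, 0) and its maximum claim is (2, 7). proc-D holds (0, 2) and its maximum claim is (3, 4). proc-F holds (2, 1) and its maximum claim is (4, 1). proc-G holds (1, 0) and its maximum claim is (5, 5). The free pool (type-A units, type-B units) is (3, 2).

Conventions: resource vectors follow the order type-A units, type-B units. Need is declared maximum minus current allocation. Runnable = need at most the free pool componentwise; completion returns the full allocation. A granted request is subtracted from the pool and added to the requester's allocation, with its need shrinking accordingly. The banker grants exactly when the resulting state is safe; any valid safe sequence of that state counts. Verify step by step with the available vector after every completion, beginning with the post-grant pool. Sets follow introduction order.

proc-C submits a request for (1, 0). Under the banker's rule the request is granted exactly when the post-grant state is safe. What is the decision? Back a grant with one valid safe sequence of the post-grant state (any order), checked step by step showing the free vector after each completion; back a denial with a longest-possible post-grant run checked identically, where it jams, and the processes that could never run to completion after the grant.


GRANT: granting preserves safety; a valid post-grant sequence is proc-F, proc-D, proc-G, proc-B, proc-I, proc-C, proc-H.
Key observation: post-grant, (2, 2) remains, and an order beginning with proc-F completes everyone.
Check on the post-grant state, step by step:
  pool = (2, 2)
  run proc-F (needs (2, 0), free (2, 2)); after release of (2, 1) the pool is (4, 3)
  run proc-D (needs (3, 2), free (4, 3)); after release of (0, 2) the pool is (4, 5)
  run proc-G (needs (4, 5), free (4, 5)); after release of (1, 0) the pool is (5, 5)
  run proc-B (needs (3, 4), free (5, 5)); after release of (0, 2) the pool is (5, 7)
  run proc-I (needs (0, 7), free (5, 7)); after release of (2, 0) the pool is (7, 7)
  run proc-C (needs (7, 3), free (7, 7)); after release of (4, 1) the pool is (11, 8)
  run proc-H (needs (11, 7), free (11, 8)); after release of (3, 2) the pool is (14, 10)


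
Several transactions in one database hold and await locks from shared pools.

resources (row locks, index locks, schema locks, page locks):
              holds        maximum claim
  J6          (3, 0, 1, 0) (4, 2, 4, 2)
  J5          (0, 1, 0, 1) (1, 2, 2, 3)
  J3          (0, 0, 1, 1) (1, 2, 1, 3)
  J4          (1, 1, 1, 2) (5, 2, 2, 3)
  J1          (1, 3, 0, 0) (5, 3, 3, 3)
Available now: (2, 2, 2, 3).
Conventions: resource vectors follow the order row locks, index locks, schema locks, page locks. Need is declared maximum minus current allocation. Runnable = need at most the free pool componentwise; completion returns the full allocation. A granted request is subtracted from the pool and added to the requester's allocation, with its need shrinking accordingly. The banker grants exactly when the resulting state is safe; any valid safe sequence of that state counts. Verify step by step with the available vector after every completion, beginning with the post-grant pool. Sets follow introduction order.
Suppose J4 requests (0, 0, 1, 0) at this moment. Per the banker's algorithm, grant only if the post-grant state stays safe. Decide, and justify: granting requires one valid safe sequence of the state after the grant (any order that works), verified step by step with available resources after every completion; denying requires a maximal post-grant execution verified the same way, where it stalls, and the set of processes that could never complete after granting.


DENY. Granting would leave the state unsafe.
Key observation: after J3, J5 the pool peaks at (2, 3, 2, 5), and each blocked process is short somewhere: J6 on schema locks; J4 on row locks; J1 on row locks, schema locks.
Pretend the grant happened; the run J3, J5 goes as far as possible. Step-by-step check:
  pool = (2, 2, 1, 3)
  J3: need (1, 2, 0, 2) fits (2, 2, 1, 3); releases (0, 0, 1, 1), pool now (2, 2, 2, 4)
  J5: need (1, 1, 2, 2) fits (2, 2, 2, 4); releases (0, 1, 0, 1), pool now (2, 3, 2, 5)
  blocked: J6 wants (1, 2, 3, 2), pool (2, 3, 2, 5) — not enough schema locks
  blocked: J4 wants (4, 1, 0, 1), pool (2, 3, 2, 5) — not enough row locks
  blocked: J1 wants (4, 0, 3, 3), pool (2, 3, 2, 5) — not enough row locks and schema locks
Had the request been granted, J6, J4 and J1 could never finish.


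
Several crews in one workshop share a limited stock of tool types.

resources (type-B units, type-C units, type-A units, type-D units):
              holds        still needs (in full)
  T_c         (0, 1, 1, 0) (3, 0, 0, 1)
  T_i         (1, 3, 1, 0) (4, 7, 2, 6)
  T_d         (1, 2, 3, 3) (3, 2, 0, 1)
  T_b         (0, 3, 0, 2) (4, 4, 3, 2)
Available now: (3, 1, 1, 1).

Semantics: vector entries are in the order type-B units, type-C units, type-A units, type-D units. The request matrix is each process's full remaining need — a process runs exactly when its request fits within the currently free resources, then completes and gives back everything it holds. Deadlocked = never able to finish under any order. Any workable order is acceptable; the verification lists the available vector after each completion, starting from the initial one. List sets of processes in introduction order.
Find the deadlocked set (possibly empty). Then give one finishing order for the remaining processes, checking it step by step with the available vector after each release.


The deadlocked set is empty.
Key observation: there is always a runnable process — T_c first — so the state unwinds completely.
One completion order for the rest: T_c, T_d, T_b, T_i. Walking it through:
  pool = (3, 1, 1, 1)
  T_c needs (3, 0, 0, 1) <= (3, 1, 1, 1) -> finishes; pool += (0, 1, 1, 0) = (3, 2, 2, 1)
  T_d needs (3, 2, 0, 1) <= (3, 2, 2, 1) -> finishes; pool += (1, 2, 3, 3) = (4, 4, 5, 4)
  T_b needs (4, 4, 3, 2) <= (4, 4, 5, 4) -> finishes; pool += (0, 3, 0, 2) = (4, 7, 5, 6)
  T_i needs (4, 7, 2, 6) <= (4, 7, 5, 6) -> finishes; pool += (1, 3, 1, 0) = (5, 10, 6, 6)


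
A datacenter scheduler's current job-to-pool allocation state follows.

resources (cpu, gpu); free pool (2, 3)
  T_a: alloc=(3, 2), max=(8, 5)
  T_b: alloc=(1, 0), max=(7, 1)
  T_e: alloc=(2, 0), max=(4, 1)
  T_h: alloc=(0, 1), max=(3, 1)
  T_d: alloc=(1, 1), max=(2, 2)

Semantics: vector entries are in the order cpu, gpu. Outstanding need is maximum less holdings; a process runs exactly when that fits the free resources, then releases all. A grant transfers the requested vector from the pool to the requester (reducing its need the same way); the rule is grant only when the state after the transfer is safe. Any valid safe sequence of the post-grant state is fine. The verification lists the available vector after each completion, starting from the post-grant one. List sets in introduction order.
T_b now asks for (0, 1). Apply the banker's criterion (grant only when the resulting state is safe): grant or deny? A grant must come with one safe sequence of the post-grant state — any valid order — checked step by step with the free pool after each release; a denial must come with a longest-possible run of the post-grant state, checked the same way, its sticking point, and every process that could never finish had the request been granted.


GRANT. The post-grant state is safe; one safe sequence: T_e, T_d, T_h, T_a, T_b.
Key observation: (2, 2) free after granting still covers T_e first, and each release covers the next.
Verifying the post-grant state step by step:
  pool = (2, 2)
  T_e: need (2, 1) fits (2, 2); releases (2, 0), pool now (4, 2)
  T_d: need (1, 1) fits (4, 2); releases (1, 1), pool now (5, 3)
  T_h: need (3, 0) fits (5, 3); releases (0, 1), pool now (5, 4)
  T_a: need (5, 3) fits (5, 4); releases (3, 2), pool now (8, 6)
  T_b: need (6, 0) fits (8, 6); releases (1, 1), pool now (9, 7)


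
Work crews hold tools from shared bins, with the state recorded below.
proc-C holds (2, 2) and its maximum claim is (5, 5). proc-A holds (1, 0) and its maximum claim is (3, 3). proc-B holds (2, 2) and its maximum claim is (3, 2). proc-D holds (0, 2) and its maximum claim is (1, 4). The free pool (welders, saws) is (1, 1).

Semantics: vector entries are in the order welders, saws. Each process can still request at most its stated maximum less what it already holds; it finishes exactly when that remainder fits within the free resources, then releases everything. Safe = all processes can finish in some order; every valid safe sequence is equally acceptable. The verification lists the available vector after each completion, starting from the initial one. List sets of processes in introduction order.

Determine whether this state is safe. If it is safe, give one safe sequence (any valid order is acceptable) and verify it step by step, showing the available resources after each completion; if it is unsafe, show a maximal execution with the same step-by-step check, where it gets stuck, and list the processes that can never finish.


SAFE. One safe sequence: proc-B, proc-C, proc-A, proc-D.
Key observation: reading the order forward, proc-B is the first process whose need (1, 0) meets the free pool (1, 1) exactly on a resource it requests.
Walking it through:
  pool = (1, 1)
  proc-B: need (1, 0) fits (1, 1); releases (2, 2), pool now (3, 3)
  proc-C: need (3, 3) fits (3, 3); releases (2, 2), pool now (5, 5)
  proc-A: need (2, 3) fits (5, 5); releases (1, 0), pool now (6, 5)
  proc-D: need (1, 2) fits (6, 5); releases (0, 2), pool now (6, 7)


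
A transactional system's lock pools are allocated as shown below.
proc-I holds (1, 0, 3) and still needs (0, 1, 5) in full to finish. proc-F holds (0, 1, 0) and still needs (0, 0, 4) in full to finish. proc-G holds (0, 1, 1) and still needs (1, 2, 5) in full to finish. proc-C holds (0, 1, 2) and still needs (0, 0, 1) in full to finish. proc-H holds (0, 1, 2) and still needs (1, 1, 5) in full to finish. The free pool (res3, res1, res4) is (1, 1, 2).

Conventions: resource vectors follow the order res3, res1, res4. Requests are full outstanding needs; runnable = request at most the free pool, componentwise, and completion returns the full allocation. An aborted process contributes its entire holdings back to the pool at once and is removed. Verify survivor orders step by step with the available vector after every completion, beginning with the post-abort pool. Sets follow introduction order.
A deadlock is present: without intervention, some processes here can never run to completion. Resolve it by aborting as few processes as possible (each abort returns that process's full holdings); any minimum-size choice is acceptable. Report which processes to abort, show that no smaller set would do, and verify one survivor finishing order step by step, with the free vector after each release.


Abort proc-H.
Key observation: proc-I had no path to completion before; after the abort of proc-H ((0, 1, 2) returned), step 3 is where it fits.
Why nothing smaller works: aborting no one leaves the state deadlocked as given.
One survivor order: proc-C, proc-F, proc-I, proc-G. Check, step by step (post-abort pool first):
  pool = (1, 2, 4)
  run proc-C (needs (0, 0, 1), free (1, 2, 4)); after release of (0, 1, 2) the pool is (1, 3, 6)
  run proc-F (needs (0, 0, 4), free (1, 3, 6)); after release of (0, 1, 0) the pool is (1, 4, 6)
  run proc-I (needs (0, 1, 5), free (1, 4, 6)); after release of (1, 0, 3) the pool is (2, 4, 9)
  run proc-G (needs (1, 2, 5), free (2, 4, 9)); after release of (0, 1, 1) the pool is (2, 5, 10)


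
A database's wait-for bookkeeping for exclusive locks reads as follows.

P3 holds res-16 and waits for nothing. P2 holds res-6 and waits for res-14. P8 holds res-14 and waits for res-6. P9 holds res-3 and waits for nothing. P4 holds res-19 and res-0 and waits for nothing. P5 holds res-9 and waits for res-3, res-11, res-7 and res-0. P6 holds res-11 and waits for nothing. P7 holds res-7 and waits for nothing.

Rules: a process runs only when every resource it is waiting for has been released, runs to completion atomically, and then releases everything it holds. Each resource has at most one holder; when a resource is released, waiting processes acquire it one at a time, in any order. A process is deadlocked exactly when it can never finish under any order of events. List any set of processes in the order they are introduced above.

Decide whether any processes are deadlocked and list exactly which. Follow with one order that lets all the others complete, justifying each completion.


The deadlocked set is P2 and P8.
Key observation: the waits loop around P2 -> P8 -> P2 with no way out; no other process is dragged down with it.
One completion order for the rest: P4, P9, P6, P7, P5, P3.
Walking it through:
  P4: no waits; runs immediately, freeing res-19 and res-0
  P9: no waits; runs immediately, freeing res-3
  P6: no waits; runs immediately, freeing res-11
  P7: no waits; runs immediately, freeing res-7
  P5 waits on res-3, res-11, res-7 and res-0 — all released -> runs and releases res-9
  P3: no waits; runs immediately, freeing res-16


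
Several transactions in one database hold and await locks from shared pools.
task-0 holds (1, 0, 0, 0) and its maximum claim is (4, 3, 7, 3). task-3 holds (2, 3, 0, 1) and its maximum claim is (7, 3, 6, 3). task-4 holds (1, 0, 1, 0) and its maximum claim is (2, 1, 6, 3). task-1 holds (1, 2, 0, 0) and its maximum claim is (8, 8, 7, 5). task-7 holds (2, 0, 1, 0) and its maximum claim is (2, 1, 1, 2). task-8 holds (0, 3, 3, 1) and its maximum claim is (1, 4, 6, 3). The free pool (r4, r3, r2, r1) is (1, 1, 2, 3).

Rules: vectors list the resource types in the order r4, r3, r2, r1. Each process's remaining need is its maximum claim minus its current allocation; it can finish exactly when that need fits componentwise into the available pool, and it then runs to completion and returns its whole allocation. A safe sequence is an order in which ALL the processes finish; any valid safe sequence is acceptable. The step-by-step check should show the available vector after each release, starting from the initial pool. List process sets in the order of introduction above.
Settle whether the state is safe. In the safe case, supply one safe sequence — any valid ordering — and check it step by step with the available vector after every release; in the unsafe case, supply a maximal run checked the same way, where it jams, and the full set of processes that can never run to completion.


SAFE — a valid safe sequence is task-7, task-8, task-4, task-0, task-3, task-1.
Key observation: task-7 marks the first exact bind of the order: its need (0, 1, 0, 2) fits the free (1, 1, 2, 3) with zero slack on a requested resource.
Step-by-step check:
  pool = (1, 1, 2, 3)
  task-7 needs (0, 1, 0, 2) <= (1, 1, 2, 3) -> finishes; pool += (2, 0, 1, 0) = (3, 1, 3, 3)
  task-8 needs (1, 1, 3, 2) <= (3, 1, 3, 3) -> finishes; pool += (0, 3, 3, 1) = (3, 4, 6, 4)
  task-4 needs (1, 1, 5, 3) <= (3, 4, 6, 4) -> finishes; pool += (1, 0, 1, 0) = (4, 4, 7, 4)
  task-0 needs (3, 3, 7, 3) <= (4, 4, 7, 4) -> finishes; pool += (1, 0, 0, 0) = (5, 4, 7, 4)
  task-3 needs (5, 0, 6, 2) <= (5, 4, 7, 4) -> finishes; pool += (2, 3, 0, 1) = (7, 7, 7, 5)
  task-1 needs (7, 6, 7, 5) <= (7, 7, 7, 5) -> finishes; pool += (1, 2, 0, 0) = (8, 9, 7, 5)


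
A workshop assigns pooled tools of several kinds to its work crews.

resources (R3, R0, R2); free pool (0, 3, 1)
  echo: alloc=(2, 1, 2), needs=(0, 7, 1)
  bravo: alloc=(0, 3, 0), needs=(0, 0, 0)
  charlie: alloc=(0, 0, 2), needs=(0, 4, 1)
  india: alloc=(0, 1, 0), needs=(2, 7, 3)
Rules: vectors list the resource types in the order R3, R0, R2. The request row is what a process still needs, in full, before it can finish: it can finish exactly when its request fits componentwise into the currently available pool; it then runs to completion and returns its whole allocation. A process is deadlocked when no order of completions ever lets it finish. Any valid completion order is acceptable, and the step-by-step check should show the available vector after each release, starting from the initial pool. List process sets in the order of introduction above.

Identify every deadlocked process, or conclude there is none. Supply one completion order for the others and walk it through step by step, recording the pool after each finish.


The deadlocked set is echo and india.
Key observation: R0 is the bottleneck — with bravo, charlie done the pool holds (0, 6, 3), short of every remaining need.
One completion order for the rest: bravo, charlie. Check, step by step:
  pool = (0, 3, 1)
  bravo needs (0, 0, 0) <= (0, 3, 1) -> finishes; pool += (0, 3, 0) = (0, 6, 1)
  charlie needs (0, 4, 1) <= (0, 6, 1) -> finishes; pool += (0, 0, 2) = (0, 6, 3)
The blocked processes can never fit:
  echo still needs (0, 7, 1) but only (0, 6, 3) is free — short on R0
  india still needs (2, 7, 3) but only (0, 6, 3) is free — short on R3 and R0
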